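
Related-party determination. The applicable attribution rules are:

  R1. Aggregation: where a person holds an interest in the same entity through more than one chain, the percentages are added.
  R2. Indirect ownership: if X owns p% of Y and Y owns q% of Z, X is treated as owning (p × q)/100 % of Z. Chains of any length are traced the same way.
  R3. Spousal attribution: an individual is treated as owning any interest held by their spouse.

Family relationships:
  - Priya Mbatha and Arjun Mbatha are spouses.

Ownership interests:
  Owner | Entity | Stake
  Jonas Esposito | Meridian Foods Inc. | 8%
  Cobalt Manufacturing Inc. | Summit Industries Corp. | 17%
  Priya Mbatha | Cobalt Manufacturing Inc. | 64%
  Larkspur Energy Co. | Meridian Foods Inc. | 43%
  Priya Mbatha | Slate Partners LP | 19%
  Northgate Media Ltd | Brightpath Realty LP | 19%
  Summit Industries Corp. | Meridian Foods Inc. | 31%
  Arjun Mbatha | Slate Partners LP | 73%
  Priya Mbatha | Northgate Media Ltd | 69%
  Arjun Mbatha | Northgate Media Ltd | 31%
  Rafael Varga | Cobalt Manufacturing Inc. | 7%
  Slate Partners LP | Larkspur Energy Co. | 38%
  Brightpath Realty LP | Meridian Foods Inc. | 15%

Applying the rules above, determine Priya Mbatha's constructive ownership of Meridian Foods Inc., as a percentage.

By spousal attribution (R3), Priya Mbatha is treated as also owning Arjun Mbatha's interest in Slate Partners LP, giving 19% + 73% = 92%.
By spousal attribution (R3), Priya Mbatha is treated as also owning Arjun Mbatha's interest in Northgate Media Ltd, giving 69% + 31% = 100%.
Chain via Cobalt Manufacturing Inc. → Summit Industries Corp. (R2): 64% × 17% × 31% = 3.3728% of Meridian Foods Inc.
Chain via Slate Partners LP → Larkspur Energy Co. (R2): 92% × 38% × 43% = 15.0328% of Meridian Foods Inc.
Chain via Northgate Media Ltd → Brightpath Realty LP (R2): 100% × 19% × 15% = 2.85% of Meridian Foods Inc.
Aggregating (R1): 3.3728% + 15.0328% + 2.85% = 21.2556%.

21.2556%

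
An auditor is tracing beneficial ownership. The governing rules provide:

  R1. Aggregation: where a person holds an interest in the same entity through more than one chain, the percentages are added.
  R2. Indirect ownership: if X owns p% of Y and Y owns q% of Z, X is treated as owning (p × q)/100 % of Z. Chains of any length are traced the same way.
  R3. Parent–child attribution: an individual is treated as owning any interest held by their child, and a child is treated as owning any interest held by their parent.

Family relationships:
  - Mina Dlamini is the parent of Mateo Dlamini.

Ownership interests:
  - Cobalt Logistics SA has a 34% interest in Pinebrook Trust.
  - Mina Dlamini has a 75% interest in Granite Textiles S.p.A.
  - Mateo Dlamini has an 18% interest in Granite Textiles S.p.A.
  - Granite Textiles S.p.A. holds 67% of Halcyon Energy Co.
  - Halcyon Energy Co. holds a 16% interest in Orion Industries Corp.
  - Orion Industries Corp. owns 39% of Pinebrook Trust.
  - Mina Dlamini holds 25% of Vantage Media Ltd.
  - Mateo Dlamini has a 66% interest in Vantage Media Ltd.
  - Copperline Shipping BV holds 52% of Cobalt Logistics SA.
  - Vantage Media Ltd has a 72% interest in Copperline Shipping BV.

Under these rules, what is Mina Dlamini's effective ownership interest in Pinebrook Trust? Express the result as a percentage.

15.47208%

By parent–child attribution (R3), Mina Dlamini is treated as also owning Mateo Dlamini's interest in Vantage Media Ltd, giving 25% + 66% = 91%.
By parent–child attribution (R3), Mina Dlamini is treated as also owning Mateo Dlamini's interest in Granite Textiles S.p.A, giving 75% + 18% = 93%.
Chain via Vantage Media Ltd → Copperline Shipping BV → Cobalt Logistics SA (R2): 91% × 72% × 52% × 34% = 11.583936% of Pinebrook Trust.
Chain via Granite Textiles S.p.A. → Halcyon Energy Co. → Orion Industries Corp. (R2): 93% × 67% × 16% × 39% = 3.888144% of Pinebrook Trust.
Aggregating (R1): 11.583936% + 3.888144% = 15.47208%.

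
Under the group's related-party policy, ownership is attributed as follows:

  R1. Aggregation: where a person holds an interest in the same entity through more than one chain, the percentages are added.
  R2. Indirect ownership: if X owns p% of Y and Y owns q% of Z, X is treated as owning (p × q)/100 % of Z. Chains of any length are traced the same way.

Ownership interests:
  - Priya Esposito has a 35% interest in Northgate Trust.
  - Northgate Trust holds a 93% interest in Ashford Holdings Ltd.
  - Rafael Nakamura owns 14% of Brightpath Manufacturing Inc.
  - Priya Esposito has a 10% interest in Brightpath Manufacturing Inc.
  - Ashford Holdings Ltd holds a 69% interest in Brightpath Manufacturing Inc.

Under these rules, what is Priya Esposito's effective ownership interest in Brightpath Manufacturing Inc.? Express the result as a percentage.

32.4595%

Chain via Northgate Trust → Ashford Holdings Ltd (R2): 35% × 93% × 69% = 22.4595% of Brightpath Manufacturing Inc.
Direct interest in Brightpath Manufacturing Inc: 10%.
Aggregating (R1): 22.4595% + 10% = 32.4595%.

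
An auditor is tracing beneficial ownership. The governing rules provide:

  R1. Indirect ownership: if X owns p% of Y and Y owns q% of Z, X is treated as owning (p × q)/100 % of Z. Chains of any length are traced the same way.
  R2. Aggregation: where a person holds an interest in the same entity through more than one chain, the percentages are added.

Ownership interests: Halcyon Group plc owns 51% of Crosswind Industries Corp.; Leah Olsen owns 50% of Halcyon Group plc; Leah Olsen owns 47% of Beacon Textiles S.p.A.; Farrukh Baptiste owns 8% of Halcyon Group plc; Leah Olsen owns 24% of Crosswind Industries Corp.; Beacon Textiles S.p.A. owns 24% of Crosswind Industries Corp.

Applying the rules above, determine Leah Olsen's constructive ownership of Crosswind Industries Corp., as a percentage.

60.78%

Chain via Halcyon Group plc (R1): 50% × 51% = 25.5% of Crosswind Industries Corp.
Chain via Beacon Textiles S.p.A. (R1): 47% × 24% = 11.28% of Crosswind Industries Corp.
Direct interest in Crosswind Industries Corp: 24%.
Aggregating (R2): 25.5% + 11.28% + 24% = 60.78%.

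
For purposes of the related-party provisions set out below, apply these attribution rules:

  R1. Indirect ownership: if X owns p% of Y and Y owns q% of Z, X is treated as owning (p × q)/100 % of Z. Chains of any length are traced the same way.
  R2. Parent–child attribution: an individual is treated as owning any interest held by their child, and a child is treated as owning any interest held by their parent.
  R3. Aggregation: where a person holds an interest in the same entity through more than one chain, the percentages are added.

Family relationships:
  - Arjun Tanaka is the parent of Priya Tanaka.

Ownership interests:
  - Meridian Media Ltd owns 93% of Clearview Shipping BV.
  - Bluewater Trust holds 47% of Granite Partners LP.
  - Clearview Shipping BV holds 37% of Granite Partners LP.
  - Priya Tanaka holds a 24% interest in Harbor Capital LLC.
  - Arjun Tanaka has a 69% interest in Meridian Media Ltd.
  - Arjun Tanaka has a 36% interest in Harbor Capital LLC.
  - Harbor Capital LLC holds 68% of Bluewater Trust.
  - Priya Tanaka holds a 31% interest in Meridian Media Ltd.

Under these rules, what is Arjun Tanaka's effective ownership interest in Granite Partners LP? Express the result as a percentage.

53.586%

By parent–child attribution (R2), Arjun Tanaka is treated as also owning Priya Tanaka's interest in Harbor Capital LLC, giving 36% + 24% = 60%.
By parent–child attribution (R2), Arjun Tanaka is treated as also owning Priya Tanaka's interest in Meridian Media Ltd, giving 69% + 31% = 100%.
Chain via Harbor Capital LLC → Bluewater Trust (R1): 60% × 68% × 47% = 19.176% of Granite Partners LP.
Chain via Meridian Media Ltd → Clearview Shipping BV (R1): 100% × 93% × 37% = 34.41% of Granite Partners LP.
Aggregating (R3): 19.176% + 34.41% = 53.586%.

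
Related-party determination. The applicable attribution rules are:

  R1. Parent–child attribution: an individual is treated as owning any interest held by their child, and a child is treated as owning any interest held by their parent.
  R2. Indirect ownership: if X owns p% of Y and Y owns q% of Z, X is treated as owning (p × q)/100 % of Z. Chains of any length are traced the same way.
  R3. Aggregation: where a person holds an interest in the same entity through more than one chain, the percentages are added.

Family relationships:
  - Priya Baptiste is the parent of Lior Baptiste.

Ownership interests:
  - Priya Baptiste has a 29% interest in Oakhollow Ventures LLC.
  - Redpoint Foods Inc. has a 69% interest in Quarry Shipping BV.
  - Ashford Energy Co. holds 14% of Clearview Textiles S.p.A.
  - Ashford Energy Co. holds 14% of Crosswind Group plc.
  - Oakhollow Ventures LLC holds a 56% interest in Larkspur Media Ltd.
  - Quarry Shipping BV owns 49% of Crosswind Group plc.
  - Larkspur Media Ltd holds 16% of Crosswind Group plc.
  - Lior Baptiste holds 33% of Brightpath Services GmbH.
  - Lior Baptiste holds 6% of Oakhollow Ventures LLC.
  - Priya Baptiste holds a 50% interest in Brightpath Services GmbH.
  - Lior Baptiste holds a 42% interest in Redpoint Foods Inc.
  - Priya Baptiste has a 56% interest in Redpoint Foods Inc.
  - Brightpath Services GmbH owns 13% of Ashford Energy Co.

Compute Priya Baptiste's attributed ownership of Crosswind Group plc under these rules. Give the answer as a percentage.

By parent–child attribution (R1), Priya Baptiste is treated as also owning Lior Baptiste's interest in Brightpath Services GmbH, giving 50% + 33% = 83%.
By parent–child attribution (R1), Priya Baptiste is treated as also owning Lior Baptiste's interest in Oakhollow Ventures LLC, giving 29% + 6% = 35%.
By parent–child attribution (R1), Priya Baptiste is treated as also owning Lior Baptiste's interest in Redpoint Foods Inc, giving 56% + 42% = 98%.
Chain via Brightpath Services GmbH → Ashford Energy Co. (R2): 83% × 13% × 14% = 1.5106% of Crosswind Group plc.
Chain via Oakhollow Ventures LLC → Larkspur Media Ltd (R2): 35% × 56% × 16% = 3.136% of Crosswind Group plc.
Chain via Redpoint Foods Inc. → Quarry Shipping BV (R2): 98% × 69% × 49% = 33.1338% of Crosswind Group plc.
Aggregating (R3): 1.5106% + 3.136% + 33.1338% = 37.7804%.

37.7804%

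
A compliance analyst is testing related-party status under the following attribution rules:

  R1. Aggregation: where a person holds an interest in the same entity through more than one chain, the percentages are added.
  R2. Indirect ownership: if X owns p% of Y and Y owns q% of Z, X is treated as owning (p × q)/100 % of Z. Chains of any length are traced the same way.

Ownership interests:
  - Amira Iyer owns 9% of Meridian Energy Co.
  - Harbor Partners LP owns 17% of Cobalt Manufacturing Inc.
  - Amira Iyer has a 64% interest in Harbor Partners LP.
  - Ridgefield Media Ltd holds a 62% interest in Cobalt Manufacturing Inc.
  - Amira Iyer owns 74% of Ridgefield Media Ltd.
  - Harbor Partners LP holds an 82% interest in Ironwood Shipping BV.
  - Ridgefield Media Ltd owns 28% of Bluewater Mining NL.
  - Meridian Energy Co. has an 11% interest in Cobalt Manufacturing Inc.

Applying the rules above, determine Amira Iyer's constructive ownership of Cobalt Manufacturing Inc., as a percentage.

57.75%

Chain via Meridian Energy Co. (R2): 9% × 11% = 0.99% of Cobalt Manufacturing Inc.
Chain via Harbor Partners LP (R2): 64% × 17% = 10.88% of Cobalt Manufacturing Inc.
Chain via Ridgefield Media Ltd (R2): 74% × 62% = 45.88% of Cobalt Manufacturing Inc.
Aggregating (R1): 0.99% + 10.88% + 45.88% = 57.75%.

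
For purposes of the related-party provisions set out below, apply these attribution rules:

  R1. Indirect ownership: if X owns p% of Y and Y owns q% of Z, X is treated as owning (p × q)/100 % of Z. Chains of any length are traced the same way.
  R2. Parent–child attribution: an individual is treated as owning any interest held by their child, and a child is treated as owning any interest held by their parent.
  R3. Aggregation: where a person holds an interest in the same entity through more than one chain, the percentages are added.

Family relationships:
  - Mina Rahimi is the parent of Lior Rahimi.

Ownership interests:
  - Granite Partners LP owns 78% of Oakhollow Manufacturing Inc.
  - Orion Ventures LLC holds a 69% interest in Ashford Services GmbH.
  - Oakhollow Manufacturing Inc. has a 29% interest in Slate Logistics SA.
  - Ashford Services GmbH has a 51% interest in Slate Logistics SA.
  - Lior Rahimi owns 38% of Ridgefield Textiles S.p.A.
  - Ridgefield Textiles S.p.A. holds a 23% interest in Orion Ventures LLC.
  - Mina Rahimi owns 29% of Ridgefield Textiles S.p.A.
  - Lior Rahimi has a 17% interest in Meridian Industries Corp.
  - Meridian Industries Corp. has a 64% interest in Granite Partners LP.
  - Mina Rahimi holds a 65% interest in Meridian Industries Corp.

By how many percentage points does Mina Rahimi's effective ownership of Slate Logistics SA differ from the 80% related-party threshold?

By parent–child attribution (R2), Mina Rahimi is treated as also owning Lior Rahimi's interest in Meridian Industries Corp, giving 65% + 17% = 82%.
By parent–child attribution (R2), Mina Rahimi is treated as also owning Lior Rahimi's interest in Ridgefield Textiles S.p.A, giving 29% + 38% = 67%.
Chain via Meridian Industries Corp. → Granite Partners LP → Oakhollow Manufacturing Inc. (R1): 82% × 64% × 78% × 29% = 11.870976% of Slate Logistics SA.
Chain via Ridgefield Textiles S.p.A. → Orion Ventures LLC → Ashford Services GmbH (R1): 67% × 23% × 69% × 51% = 5.422779% of Slate Logistics SA.
Aggregating (R3): 11.870976% + 5.422779% = 17.293755%.
17.293755% falls short of the 80% threshold by 62.706245 percentage points.

62.706245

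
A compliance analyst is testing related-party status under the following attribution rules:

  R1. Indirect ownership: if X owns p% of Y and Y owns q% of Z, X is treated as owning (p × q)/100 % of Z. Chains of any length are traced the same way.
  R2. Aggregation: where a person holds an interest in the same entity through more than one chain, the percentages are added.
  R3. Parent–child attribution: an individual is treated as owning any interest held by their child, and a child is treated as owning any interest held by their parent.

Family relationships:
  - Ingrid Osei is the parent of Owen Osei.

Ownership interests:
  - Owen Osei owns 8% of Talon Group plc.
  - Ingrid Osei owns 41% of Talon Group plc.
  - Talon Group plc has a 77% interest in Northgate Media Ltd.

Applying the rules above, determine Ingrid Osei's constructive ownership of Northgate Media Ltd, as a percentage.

By parent–child attribution (R3), Ingrid Osei is treated as also owning Owen Osei's interest in Talon Group plc, giving 41% + 8% = 49%.
Chain via Talon Group plc (R1): 49% × 77% = 37.73% of Northgate Media Ltd.

37.73%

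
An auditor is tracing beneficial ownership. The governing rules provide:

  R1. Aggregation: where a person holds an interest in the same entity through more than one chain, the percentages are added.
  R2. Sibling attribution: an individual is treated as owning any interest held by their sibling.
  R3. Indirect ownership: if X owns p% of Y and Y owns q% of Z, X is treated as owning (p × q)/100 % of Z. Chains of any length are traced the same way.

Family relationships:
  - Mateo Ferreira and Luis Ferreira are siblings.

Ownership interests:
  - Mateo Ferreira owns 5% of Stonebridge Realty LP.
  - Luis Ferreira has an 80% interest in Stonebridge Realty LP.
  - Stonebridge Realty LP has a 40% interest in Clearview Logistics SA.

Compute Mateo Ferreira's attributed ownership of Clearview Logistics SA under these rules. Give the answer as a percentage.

By sibling attribution (R2), Mateo Ferreira is treated as also owning Luis Ferreira's interest in Stonebridge Realty LP, giving 5% + 80% = 85%.
Chain via Stonebridge Realty LP (R3): 85% × 40% = 34% of Clearview Logistics SA.

34%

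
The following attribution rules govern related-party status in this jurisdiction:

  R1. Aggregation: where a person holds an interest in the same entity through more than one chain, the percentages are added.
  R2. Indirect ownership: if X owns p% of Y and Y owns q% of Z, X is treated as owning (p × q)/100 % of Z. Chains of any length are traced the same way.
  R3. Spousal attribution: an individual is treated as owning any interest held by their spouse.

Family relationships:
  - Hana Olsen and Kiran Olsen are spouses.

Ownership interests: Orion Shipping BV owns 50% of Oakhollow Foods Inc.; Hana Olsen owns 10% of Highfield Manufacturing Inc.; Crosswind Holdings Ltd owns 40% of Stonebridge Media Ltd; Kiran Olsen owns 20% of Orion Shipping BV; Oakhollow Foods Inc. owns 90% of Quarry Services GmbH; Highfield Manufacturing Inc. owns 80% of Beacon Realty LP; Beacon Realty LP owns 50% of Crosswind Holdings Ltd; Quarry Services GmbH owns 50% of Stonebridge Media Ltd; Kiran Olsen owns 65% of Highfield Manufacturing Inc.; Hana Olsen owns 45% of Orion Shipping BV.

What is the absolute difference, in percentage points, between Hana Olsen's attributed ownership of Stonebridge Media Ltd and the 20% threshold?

By spousal attribution (R3), Hana Olsen is treated as also owning Kiran Olsen's interest in Orion Shipping BV, giving 45% + 20% = 65%.
By spousal attribution (R3), Hana Olsen is treated as also owning Kiran Olsen's interest in Highfield Manufacturing Inc, giving 10% + 65% = 75%.
Chain via Orion Shipping BV → Oakhollow Foods Inc. → Quarry Services GmbH (R2): 65% × 50% × 90% × 50% = 14.625% of Stonebridge Media Ltd.
Chain via Highfield Manufacturing Inc. → Beacon Realty LP → Crosswind Holdings Ltd (R2): 75% × 80% × 50% × 40% = 12% of Stonebridge Media Ltd.
Aggregating (R1): 14.625% + 12% = 26.625%.
26.625% exceeds the 20% threshold by 6.625 percentage points.

6.625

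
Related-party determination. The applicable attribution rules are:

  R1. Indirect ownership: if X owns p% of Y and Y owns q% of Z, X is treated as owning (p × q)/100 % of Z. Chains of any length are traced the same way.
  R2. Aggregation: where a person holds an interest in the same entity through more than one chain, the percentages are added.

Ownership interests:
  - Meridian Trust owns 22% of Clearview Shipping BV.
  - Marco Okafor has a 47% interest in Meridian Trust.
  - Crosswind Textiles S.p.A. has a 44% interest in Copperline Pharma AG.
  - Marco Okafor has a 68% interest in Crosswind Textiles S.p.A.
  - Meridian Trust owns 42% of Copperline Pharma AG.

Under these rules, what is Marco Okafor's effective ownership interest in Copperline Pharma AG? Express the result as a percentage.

49.66%

Chain via Meridian Trust (R1): 47% × 42% = 19.74% of Copperline Pharma AG.
Chain via Crosswind Textiles S.p.A. (R1): 68% × 44% = 29.92% of Copperline Pharma AG.
Aggregating (R2): 19.74% + 29.92% = 49.66%.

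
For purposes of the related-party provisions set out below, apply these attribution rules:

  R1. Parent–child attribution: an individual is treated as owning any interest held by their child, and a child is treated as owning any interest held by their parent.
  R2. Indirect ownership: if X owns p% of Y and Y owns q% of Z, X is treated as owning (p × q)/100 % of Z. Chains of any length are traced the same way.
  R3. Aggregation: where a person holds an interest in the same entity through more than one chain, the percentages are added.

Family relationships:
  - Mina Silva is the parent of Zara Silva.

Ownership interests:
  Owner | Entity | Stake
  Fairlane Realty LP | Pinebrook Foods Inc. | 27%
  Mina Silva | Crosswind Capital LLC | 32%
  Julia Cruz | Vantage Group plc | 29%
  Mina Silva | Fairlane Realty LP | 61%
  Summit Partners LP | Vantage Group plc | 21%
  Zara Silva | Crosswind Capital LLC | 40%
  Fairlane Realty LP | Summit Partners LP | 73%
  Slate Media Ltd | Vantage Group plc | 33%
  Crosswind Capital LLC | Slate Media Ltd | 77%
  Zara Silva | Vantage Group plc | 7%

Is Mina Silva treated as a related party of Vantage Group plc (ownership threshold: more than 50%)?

No

By parent–child attribution (R1), Mina Silva is treated as also owning Zara Silva's interest in Crosswind Capital LLC, giving 32% + 40% = 72%.
By parent–child attribution (R1), Mina Silva is treated as owning Zara Silva's 7% interest in Vantage Group plc.
Chain via Fairlane Realty LP → Summit Partners LP (R2): 61% × 73% × 21% = 9.3513% of Vantage Group plc.
Chain via Crosswind Capital LLC → Slate Media Ltd (R2): 72% × 77% × 33% = 18.2952% of Vantage Group plc.
Direct interest in Vantage Group plc: 7%.
Aggregating (R3): 9.3513% + 18.2952% + 7% = 34.6465%.
34.6465% does not exceed the 50% threshold, so Mina is not a related party to Vantage Group plc.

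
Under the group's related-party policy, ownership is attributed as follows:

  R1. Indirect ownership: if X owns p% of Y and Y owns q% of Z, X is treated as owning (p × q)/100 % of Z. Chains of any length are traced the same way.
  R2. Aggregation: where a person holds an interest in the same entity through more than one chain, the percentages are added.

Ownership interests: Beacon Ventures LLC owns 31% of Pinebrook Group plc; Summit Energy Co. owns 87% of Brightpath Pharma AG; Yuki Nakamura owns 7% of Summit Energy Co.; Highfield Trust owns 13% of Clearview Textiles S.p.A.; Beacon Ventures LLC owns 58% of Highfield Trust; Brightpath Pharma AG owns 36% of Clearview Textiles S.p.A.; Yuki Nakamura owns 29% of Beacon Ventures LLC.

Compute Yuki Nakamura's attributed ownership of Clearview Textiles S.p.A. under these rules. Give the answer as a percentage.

4.379%

Chain via Beacon Ventures LLC → Highfield Trust (R1): 29% × 58% × 13% = 2.1866% of Clearview Textiles S.p.A.
Chain via Summit Energy Co. → Brightpath Pharma AG (R1): 7% × 87% × 36% = 2.1924% of Clearview Textiles S.p.A.
Aggregating (R2): 2.1866% + 2.1924% = 4.379%.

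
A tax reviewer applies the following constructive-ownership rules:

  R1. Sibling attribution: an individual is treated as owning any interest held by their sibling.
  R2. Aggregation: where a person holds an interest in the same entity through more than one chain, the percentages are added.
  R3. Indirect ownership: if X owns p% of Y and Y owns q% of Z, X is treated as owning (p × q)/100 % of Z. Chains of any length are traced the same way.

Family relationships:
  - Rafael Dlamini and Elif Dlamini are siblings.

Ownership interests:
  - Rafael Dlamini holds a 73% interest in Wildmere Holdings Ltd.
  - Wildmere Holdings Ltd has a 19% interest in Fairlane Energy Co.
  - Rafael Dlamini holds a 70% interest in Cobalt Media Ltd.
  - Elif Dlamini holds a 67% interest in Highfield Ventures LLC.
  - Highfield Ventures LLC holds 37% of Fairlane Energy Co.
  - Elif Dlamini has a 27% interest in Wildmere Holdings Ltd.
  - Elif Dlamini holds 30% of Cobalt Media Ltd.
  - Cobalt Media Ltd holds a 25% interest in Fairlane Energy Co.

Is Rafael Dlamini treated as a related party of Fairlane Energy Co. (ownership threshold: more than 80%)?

By sibling attribution (R1), Rafael Dlamini is treated as also owning Elif Dlamini's interest in Wildmere Holdings Ltd, giving 73% + 27% = 100%.
By sibling attribution (R1), Rafael Dlamini is treated as also owning Elif Dlamini's interest in Cobalt Media Ltd, giving 70% + 30% = 100%.
By sibling attribution (R1), Rafael Dlamini is treated as owning Elif Dlamini's 67% interest in Highfield Ventures LLC.
Chain via Wildmere Holdings Ltd (R3): 100% × 19% = 19% of Fairlane Energy Co.
Chain via Cobalt Media Ltd (R3): 100% × 25% = 25% of Fairlane Energy Co.
Chain via Highfield Ventures LLC (R3): 67% × 37% = 24.79% of Fairlane Energy Co.
Aggregating (R2): 19% + 25% + 24.79% = 68.79%.
68.79% does not exceed the 80% threshold, so Rafael is not a related party to Fairlane Energy Co.

No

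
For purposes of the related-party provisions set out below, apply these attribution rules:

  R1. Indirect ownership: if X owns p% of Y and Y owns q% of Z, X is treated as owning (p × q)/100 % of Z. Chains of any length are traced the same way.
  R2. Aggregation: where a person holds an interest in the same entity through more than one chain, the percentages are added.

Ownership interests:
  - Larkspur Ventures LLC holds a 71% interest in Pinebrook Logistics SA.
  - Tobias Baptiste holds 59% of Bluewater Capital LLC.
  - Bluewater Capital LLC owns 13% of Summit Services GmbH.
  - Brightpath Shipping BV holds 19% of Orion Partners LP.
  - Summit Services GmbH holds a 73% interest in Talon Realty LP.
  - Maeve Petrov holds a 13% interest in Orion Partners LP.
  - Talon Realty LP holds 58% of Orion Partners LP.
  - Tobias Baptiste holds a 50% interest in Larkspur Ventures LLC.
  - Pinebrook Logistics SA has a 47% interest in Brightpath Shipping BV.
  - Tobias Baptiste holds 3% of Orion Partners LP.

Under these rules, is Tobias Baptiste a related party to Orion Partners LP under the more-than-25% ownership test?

Chain via Bluewater Capital LLC → Summit Services GmbH → Talon Realty LP (R1): 59% × 13% × 73% × 58% = 3.247478% of Orion Partners LP.
Chain via Larkspur Ventures LLC → Pinebrook Logistics SA → Brightpath Shipping BV (R1): 50% × 71% × 47% × 19% = 3.17015% of Orion Partners LP.
Direct interest in Orion Partners LP: 3%.
Aggregating (R2): 3.247478% + 3.17015% + 3% = 9.417628%.
9.417628% does not exceed the 25% threshold, so Tobias is not a related party to Orion Partners LP.

No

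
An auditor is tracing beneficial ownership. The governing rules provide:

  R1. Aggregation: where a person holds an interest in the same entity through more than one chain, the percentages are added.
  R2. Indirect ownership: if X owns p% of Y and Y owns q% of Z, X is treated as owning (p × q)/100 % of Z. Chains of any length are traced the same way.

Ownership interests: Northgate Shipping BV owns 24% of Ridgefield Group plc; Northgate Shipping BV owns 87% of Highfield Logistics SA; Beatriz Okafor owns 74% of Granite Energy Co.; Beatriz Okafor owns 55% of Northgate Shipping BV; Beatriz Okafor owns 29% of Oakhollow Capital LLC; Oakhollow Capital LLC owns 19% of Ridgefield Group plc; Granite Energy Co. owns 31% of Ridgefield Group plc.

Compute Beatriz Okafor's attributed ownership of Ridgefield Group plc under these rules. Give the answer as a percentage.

41.65%

Chain via Oakhollow Capital LLC (R2): 29% × 19% = 5.51% of Ridgefield Group plc.
Chain via Granite Energy Co. (R2): 74% × 31% = 22.94% of Ridgefield Group plc.
Chain via Northgate Shipping BV (R2): 55% × 24% = 13.2% of Ridgefield Group plc.
Aggregating (R1): 5.51% + 22.94% + 13.2% = 41.65%.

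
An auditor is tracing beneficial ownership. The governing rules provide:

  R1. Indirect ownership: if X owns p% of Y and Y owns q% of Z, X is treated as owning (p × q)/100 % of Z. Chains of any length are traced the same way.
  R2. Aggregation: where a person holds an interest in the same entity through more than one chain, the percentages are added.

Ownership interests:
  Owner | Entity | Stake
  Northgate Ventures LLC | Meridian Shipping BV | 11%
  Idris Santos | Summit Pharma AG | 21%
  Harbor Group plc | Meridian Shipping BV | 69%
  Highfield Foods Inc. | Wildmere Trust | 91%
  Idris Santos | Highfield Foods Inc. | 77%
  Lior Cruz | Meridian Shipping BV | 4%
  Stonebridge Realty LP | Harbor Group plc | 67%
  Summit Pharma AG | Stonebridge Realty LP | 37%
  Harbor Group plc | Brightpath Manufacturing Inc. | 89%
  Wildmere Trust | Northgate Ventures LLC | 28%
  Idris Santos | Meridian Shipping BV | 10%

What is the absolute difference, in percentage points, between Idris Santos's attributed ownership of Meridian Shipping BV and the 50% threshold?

Chain via Highfield Foods Inc. → Wildmere Trust → Northgate Ventures LLC (R1): 77% × 91% × 28% × 11% = 2.158156% of Meridian Shipping BV.
Chain via Summit Pharma AG → Stonebridge Realty LP → Harbor Group plc (R1): 21% × 37% × 67% × 69% = 3.592071% of Meridian Shipping BV.
Direct interest in Meridian Shipping BV: 10%.
Aggregating (R2): 2.158156% + 3.592071% + 10% = 15.750227%.
15.750227% falls short of the 50% threshold by 34.249773 percentage points.

34.249773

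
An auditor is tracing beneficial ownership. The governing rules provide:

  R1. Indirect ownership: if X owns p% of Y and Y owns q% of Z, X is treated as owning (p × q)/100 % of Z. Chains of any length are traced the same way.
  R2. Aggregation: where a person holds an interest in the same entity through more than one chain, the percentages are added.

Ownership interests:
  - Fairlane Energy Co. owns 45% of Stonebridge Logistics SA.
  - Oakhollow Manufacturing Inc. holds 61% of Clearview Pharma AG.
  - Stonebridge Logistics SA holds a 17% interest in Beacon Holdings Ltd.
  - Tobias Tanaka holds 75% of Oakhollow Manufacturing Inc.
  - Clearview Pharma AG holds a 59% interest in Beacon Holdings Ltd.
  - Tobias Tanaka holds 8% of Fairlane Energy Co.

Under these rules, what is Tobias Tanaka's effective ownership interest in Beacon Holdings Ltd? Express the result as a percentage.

Chain via Oakhollow Manufacturing Inc. → Clearview Pharma AG (R1): 75% × 61% × 59% = 26.9925% of Beacon Holdings Ltd.
Chain via Fairlane Energy Co. → Stonebridge Logistics SA (R1): 8% × 45% × 17% = 0.612% of Beacon Holdings Ltd.
Aggregating (R2): 26.9925% + 0.612% = 27.6045%.

27.6045%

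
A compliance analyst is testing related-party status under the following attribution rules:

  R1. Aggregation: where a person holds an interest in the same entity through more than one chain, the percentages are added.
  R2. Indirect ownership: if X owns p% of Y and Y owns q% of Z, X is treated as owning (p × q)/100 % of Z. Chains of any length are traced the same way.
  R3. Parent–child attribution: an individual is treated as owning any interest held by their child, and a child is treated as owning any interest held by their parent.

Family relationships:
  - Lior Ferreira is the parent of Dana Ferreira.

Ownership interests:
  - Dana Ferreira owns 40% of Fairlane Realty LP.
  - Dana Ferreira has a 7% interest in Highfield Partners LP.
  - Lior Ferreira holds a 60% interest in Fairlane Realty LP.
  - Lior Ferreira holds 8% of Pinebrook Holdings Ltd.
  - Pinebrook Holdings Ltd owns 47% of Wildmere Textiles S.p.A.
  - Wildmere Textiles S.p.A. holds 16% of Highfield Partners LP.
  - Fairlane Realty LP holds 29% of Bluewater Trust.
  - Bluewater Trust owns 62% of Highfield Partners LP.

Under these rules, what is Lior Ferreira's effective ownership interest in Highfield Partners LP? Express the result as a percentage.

By parent–child attribution (R3), Lior Ferreira is treated as also owning Dana Ferreira's interest in Fairlane Realty LP, giving 60% + 40% = 100%.
By parent–child attribution (R3), Lior Ferreira is treated as owning Dana Ferreira's 7% interest in Highfield Partners LP.
Chain via Pinebrook Holdings Ltd → Wildmere Textiles S.p.A. (R2): 8% × 47% × 16% = 0.6016% of Highfield Partners LP.
Chain via Fairlane Realty LP → Bluewater Trust (R2): 100% × 29% × 62% = 17.98% of Highfield Partners LP.
Direct interest in Highfield Partners LP: 7%.
Aggregating (R1): 0.6016% + 17.98% + 7% = 25.5816%.

25.5816%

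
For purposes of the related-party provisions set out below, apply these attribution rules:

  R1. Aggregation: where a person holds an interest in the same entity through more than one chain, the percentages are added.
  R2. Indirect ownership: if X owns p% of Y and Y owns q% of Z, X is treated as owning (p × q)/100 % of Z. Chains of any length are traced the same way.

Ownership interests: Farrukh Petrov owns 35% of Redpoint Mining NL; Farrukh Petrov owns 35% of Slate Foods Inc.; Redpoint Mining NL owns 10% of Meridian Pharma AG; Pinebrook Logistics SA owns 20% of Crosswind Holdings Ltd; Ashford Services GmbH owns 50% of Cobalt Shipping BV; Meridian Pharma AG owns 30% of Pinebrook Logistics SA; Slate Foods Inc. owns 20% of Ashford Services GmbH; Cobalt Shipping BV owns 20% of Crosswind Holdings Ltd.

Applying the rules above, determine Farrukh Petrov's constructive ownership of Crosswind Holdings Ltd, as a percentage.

Chain via Redpoint Mining NL → Meridian Pharma AG → Pinebrook Logistics SA (R2): 35% × 10% × 30% × 20% = 0.21% of Crosswind Holdings Ltd.
Chain via Slate Foods Inc. → Ashford Services GmbH → Cobalt Shipping BV (R2): 35% × 20% × 50% × 20% = 0.7% of Crosswind Holdings Ltd.
Aggregating (R1): 0.21% + 0.7% = 0.91%.

0.91%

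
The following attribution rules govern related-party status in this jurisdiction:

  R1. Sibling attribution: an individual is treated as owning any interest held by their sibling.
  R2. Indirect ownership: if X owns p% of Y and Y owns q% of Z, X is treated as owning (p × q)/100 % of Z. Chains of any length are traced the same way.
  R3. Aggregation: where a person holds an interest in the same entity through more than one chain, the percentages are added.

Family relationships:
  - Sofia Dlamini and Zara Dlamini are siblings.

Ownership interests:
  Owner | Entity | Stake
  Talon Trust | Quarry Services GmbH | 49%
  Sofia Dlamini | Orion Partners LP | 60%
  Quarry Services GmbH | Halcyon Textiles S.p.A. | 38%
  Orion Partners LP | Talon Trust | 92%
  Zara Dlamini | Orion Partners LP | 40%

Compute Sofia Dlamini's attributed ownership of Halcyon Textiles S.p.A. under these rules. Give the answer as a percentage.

By sibling attribution (R1), Sofia Dlamini is treated as also owning Zara Dlamini's interest in Orion Partners LP, giving 60% + 40% = 100%.
Chain via Orion Partners LP → Talon Trust → Quarry Services GmbH (R2): 100% × 92% × 49% × 38% = 17.1304% of Halcyon Textiles S.p.A.

17.1304%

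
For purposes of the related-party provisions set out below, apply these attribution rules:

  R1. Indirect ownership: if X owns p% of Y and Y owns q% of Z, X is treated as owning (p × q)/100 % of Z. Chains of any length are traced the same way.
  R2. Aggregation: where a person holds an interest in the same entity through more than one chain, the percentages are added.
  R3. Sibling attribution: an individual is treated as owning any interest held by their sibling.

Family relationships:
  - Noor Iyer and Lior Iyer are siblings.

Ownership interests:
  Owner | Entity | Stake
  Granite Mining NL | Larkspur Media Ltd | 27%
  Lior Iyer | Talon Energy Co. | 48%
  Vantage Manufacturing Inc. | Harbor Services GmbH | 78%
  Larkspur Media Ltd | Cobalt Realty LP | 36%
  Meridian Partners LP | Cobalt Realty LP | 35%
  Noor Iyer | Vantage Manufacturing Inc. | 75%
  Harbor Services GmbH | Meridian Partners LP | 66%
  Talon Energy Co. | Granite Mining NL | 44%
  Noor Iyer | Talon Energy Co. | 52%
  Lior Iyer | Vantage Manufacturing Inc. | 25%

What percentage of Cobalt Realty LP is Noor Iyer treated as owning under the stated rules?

By sibling attribution (R3), Noor Iyer is treated as also owning Lior Iyer's interest in Talon Energy Co, giving 52% + 48% = 100%.
By sibling attribution (R3), Noor Iyer is treated as also owning Lior Iyer's interest in Vantage Manufacturing Inc, giving 75% + 25% = 100%.
Chain via Talon Energy Co. → Granite Mining NL → Larkspur Media Ltd (R1): 100% × 44% × 27% × 36% = 4.2768% of Cobalt Realty LP.
Chain via Vantage Manufacturing Inc. → Harbor Services GmbH → Meridian Partners LP (R1): 100% × 78% × 66% × 35% = 18.018% of Cobalt Realty LP.
Aggregating (R2): 4.2768% + 18.018% = 22.2948%.

22.2948%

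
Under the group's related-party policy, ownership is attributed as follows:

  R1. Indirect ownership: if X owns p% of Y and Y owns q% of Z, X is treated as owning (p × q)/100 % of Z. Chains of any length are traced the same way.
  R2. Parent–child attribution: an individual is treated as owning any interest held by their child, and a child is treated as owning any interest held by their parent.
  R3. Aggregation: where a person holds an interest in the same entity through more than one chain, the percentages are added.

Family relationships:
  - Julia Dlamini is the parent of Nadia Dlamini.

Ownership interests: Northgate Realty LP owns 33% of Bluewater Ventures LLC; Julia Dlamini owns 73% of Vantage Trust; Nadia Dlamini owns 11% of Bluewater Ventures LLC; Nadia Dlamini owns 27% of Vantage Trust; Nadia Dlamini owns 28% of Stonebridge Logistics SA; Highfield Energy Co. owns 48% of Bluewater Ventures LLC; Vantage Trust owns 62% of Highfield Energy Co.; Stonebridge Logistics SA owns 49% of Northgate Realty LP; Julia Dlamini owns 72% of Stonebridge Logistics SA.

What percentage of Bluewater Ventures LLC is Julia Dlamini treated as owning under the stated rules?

56.93%

By parent–child attribution (R2), Julia Dlamini is treated as also owning Nadia Dlamini's interest in Vantage Trust, giving 73% + 27% = 100%.
By parent–child attribution (R2), Julia Dlamini is treated as also owning Nadia Dlamini's interest in Stonebridge Logistics SA, giving 72% + 28% = 100%.
By parent–child attribution (R2), Julia Dlamini is treated as owning Nadia Dlamini's 11% interest in Bluewater Ventures LLC.
Chain via Vantage Trust → Highfield Energy Co. (R1): 100% × 62% × 48% = 29.76% of Bluewater Ventures LLC.
Chain via Stonebridge Logistics SA → Northgate Realty LP (R1): 100% × 49% × 33% = 16.17% of Bluewater Ventures LLC.
Direct interest in Bluewater Ventures LLC: 11%.
Aggregating (R3): 29.76% + 16.17% + 11% = 56.93%.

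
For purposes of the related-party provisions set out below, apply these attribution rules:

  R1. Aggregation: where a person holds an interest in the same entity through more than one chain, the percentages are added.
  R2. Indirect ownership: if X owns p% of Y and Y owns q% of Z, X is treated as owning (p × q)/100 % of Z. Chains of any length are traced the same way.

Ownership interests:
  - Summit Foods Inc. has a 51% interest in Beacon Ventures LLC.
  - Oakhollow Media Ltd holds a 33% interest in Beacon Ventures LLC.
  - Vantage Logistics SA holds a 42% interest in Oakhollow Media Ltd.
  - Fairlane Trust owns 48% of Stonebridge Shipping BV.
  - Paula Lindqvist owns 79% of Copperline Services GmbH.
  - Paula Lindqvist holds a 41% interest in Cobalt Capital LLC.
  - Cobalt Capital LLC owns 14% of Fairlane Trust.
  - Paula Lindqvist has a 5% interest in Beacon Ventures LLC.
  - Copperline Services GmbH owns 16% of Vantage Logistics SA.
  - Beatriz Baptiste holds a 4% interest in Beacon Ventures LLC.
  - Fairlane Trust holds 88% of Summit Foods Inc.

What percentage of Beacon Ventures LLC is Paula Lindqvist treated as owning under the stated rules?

9.328016%

Chain via Copperline Services GmbH → Vantage Logistics SA → Oakhollow Media Ltd (R2): 79% × 16% × 42% × 33% = 1.751904% of Beacon Ventures LLC.
Chain via Cobalt Capital LLC → Fairlane Trust → Summit Foods Inc. (R2): 41% × 14% × 88% × 51% = 2.576112% of Beacon Ventures LLC.
Direct interest in Beacon Ventures LLC: 5%.
Aggregating (R1): 1.751904% + 2.576112% + 5% = 9.328016%.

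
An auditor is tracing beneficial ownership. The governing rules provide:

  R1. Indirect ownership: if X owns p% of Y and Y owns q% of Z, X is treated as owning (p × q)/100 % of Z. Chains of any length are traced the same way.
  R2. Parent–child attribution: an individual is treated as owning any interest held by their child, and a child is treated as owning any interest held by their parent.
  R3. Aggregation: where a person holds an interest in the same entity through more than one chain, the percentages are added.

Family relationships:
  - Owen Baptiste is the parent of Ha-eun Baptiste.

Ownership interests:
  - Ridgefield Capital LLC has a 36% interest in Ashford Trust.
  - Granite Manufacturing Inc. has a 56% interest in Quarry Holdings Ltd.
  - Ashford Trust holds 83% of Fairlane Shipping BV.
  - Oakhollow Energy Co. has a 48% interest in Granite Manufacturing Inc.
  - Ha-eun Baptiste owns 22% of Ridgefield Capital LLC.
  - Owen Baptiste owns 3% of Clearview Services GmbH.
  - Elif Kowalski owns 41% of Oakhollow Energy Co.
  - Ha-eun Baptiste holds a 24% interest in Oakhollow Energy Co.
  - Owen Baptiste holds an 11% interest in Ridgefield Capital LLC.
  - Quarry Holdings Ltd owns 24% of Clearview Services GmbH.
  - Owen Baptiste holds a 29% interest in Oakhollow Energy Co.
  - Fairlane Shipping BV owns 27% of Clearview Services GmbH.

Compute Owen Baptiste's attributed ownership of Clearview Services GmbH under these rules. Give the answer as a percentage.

By parent–child attribution (R2), Owen Baptiste is treated as also owning Ha-eun Baptiste's interest in Ridgefield Capital LLC, giving 11% + 22% = 33%.
By parent–child attribution (R2), Owen Baptiste is treated as also owning Ha-eun Baptiste's interest in Oakhollow Energy Co, giving 29% + 24% = 53%.
Chain via Ridgefield Capital LLC → Ashford Trust → Fairlane Shipping BV (R1): 33% × 36% × 83% × 27% = 2.662308% of Clearview Services GmbH.
Chain via Oakhollow Energy Co. → Granite Manufacturing Inc. → Quarry Holdings Ltd (R1): 53% × 48% × 56% × 24% = 3.419136% of Clearview Services GmbH.
Direct interest in Clearview Services GmbH: 3%.
Aggregating (R3): 2.662308% + 3.419136% + 3% = 9.081444%.

9.081444%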